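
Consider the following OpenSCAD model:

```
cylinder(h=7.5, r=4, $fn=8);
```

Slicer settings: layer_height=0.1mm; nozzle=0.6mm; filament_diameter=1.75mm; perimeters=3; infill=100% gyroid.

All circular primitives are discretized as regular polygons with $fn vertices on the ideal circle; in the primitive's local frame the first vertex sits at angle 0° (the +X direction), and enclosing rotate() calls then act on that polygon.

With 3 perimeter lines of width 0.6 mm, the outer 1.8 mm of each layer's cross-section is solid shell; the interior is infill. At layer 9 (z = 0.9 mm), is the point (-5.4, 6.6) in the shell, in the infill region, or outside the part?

At z = 0.9 mm: the r=4 cylinder contributes a regular 8-gon of circumradius 4. Overall, the cross-section is a single solid region. The nearest boundary edge runs (0.00, 4.00)→(-2.83, 2.83); distance from the point to it = 4.56 mm. The point is not inside any of the regions above, so it lies outside the cross-section (4.56 mm from the nearest boundary).

outside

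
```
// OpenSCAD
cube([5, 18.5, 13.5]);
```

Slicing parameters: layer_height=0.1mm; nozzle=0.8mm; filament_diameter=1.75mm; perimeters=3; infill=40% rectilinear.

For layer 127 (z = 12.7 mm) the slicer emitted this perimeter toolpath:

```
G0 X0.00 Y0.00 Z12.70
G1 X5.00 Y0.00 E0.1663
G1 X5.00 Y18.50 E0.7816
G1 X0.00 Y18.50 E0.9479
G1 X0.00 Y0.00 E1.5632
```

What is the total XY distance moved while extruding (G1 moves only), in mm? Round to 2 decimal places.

47.00 mm

Sum the Euclidean lengths of each G1 segment: total = 47.00 mm.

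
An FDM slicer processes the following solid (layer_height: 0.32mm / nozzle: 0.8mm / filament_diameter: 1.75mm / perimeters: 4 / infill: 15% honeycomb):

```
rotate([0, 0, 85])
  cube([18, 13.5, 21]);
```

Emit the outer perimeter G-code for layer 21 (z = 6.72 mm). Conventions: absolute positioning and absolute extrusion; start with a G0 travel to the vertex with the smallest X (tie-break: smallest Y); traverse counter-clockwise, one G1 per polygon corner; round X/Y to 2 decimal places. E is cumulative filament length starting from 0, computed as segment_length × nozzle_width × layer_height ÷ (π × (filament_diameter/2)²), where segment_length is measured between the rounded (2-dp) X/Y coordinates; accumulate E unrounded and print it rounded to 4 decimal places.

G0 X-13.45 Y1.18 Z6.72
G1 X0.00 Y0.00 E1.4370
G1 X1.57 Y17.93 E3.3527
G1 X-11.88 Y19.11 E4.7897
G1 X-13.45 Y1.18 E6.7053

At z = 6.72 mm: the cube (footprint 18×13.5) is included at this height; (whole slice rotated 85° about Z — lengths, areas and connectivity unchanged). The outline is a single polygon with 4 vertices. Extrusion per mm of travel: 0.8 × 0.32 / (π × 0.875²) = 0.106432. Accumulating E over each segment gives final E = 6.7053.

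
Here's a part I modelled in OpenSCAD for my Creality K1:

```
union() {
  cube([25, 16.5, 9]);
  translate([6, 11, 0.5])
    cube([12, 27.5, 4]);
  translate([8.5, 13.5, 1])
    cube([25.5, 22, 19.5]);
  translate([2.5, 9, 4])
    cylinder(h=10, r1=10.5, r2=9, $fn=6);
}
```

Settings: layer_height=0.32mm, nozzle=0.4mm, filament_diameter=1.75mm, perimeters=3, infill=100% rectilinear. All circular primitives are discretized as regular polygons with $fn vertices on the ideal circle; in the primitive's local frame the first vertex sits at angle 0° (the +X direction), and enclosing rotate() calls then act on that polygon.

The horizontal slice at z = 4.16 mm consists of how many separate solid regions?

1

At z = 4.16 mm: the cube is present — its section is the full 25×16.5 rectangle; the cube at (6, 11) (footprint 12×27.5) is included at this height; the cube at (8.5, 13.5) is present — its section is the full 25.5×22 rectangle; the cone at (2.5, 9) (r1=10.5→r2=9) has section circumradius 10.476 here — a regular 6-gon; Merging all regions: the regions partially overlap (shared area 473.93 mm²), so overlapping operands fuse into one piece — 1 connected region. The result has 1 disconnected region.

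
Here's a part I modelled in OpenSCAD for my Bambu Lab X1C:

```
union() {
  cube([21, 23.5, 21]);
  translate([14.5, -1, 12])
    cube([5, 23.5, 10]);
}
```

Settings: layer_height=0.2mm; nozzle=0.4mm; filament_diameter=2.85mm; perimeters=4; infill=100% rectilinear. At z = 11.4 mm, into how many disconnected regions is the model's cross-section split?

At z = 11.4 mm: the cube (footprint 21×23.5) is included at this height; the cube at (14.5, -1) does not reach this height (z outside [12, 22]); Combining (union): only the 21×23.5 cube is present, so the union is just that shape — 1 connected region. The result has 1 disconnected region.

1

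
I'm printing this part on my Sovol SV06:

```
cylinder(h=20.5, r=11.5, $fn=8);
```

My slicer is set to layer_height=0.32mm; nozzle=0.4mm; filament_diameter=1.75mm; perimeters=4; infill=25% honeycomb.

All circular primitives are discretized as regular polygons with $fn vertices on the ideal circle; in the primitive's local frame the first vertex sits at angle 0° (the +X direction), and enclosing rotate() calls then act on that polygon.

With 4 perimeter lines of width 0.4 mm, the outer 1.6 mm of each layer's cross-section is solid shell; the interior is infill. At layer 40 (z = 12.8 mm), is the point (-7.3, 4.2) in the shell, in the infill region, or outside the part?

At z = 12.8 mm: the r=11.5 cylinder contributes a regular 8-gon of circumradius 11.5. Overall, the cross-section is a single solid region. The nearest boundary edge runs (-8.13, 8.13)→(-11.50, 0.00); distance from the point to it = 2.27 mm. The point is inside the cross-section and 2.27 mm from the nearest boundary — more than the 1.6 mm shell width (4 × 0.4), so it's in the infill interior.

infill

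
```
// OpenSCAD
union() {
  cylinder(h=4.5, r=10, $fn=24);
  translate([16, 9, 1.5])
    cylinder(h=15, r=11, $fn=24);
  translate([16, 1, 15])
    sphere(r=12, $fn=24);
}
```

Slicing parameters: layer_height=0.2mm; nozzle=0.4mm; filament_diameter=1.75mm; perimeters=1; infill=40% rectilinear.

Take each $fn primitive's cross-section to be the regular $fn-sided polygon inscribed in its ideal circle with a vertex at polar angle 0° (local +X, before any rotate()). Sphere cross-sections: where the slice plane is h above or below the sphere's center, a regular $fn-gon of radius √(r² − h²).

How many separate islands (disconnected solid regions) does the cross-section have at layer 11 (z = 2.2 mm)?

1

At z = 2.2 mm: the cylinder: section is a regular 24-gon, circumradius r=10; the r=11 cylinder at (16, 9) gives a regular 24-gon of circumradius 11 (constant along its height); the sphere at (16, 1) is absent (|z−center|=12.800 > r=12); Taking the union: the regions partially overlap (shared area 16.89 mm²), so overlapping operands fuse into one piece — 1 connected region. Overall, the cross-section is a single solid region. Island count = 1.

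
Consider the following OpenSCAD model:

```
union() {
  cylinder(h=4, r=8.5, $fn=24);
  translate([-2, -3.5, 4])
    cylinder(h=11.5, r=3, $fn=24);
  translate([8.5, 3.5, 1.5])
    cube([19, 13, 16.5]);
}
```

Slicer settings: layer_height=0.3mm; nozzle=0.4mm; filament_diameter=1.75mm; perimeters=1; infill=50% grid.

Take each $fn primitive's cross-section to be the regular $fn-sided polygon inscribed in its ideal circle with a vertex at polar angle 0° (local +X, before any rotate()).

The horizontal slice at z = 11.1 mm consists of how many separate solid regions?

At z = 11.1 mm: the cylinder is not intersected at this z (z outside [0, 4]); the cylinder at (-2, -3.5): section is a regular 24-gon, circumradius r=3; the cube at (8.5, 3.5) (footprint 19×13) is included at this height; Merging all regions: the 2 present regions are separate (no shared area or edge), so areas and boundary lengths simply add and each stays a separate island — 2 connected regions. The result has 2 disconnected regions.

2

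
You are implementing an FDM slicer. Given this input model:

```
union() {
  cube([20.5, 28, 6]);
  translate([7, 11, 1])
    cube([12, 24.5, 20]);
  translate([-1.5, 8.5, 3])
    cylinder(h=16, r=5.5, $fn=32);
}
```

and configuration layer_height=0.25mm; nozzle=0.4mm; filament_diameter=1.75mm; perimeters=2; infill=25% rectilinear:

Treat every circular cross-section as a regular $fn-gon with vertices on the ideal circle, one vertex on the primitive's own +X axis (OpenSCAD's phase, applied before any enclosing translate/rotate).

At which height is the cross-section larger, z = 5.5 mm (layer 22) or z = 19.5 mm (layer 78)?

Layer 22 (z = 5.5): the cube (footprint 20.5×28) is included at this height (area 574.00 mm²); the cube at (7, 11) is present — its section is the full 12×24.5 rectangle (area 294.00 mm²); the r=5.5 cylinder at (-1.5, 8.5) gives a regular 32-gon of circumradius 5.5 (constant along its height) (area = (32/2)·5.500²·sin(360°/32) = 94.42 mm²); Combining (union): the regions partially overlap — summed areas 962.42 mm² minus the doubly-counted overlap 234.97 mm² gives 727.45 mm² — area = 727.45 mm². So its area = 727.45 mm². Layer 78 (z = 19.5): the cube is absent (z outside [0, 6]); the cube at (7, 11) is present — its section is the full 12×24.5 rectangle (area 294.00 mm²); the cylinder at (-1.5, 8.5) does not reach this height (z outside [3, 19]); Combining (union): only the 12×24.5 cube at (7, 11) is present, so the union is just that shape — area = 294.00 mm². So its area = 294.00 mm². Layer 22 is larger (727.45 vs 294.00 mm²).

layer 22 (z = 5.5 mm)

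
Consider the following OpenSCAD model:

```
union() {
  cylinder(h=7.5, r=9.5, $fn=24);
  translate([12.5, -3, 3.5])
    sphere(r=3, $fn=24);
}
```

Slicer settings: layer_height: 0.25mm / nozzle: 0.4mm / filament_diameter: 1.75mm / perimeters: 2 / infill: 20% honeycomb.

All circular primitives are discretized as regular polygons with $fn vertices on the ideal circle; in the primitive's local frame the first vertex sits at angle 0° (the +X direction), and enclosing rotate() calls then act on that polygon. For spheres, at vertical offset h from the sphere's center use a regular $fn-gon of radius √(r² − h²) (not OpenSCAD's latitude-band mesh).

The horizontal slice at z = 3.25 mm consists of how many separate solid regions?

At z = 3.25 mm: the cylinder: section is a regular 24-gon, circumradius r=9.5; the sphere at (12.5, -3): section is a regular 24-gon, circumradius = √(r²−h²) = √(3²−0.25²) = 2.990; Merging all regions: the 2 present regions are separate (no shared area or edge), so areas and boundary lengths simply add and each stays a separate island — 2 connected regions. The result has 2 disconnected regions.

2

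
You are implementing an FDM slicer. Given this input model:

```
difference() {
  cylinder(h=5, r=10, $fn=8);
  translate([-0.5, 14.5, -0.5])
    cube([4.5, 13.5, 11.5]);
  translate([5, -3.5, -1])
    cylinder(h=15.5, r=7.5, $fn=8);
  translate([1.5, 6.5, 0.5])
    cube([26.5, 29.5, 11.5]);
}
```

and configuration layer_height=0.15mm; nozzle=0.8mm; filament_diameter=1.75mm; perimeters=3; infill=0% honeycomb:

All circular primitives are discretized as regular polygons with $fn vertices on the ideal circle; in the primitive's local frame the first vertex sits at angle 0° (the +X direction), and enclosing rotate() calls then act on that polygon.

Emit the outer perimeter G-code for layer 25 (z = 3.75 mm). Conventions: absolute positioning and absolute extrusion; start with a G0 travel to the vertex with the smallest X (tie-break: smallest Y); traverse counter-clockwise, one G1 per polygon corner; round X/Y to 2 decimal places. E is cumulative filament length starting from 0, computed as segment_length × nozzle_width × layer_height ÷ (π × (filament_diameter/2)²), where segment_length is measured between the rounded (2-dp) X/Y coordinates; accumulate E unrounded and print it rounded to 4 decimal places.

G0 X-10.00 Y0.00 Z3.75
G1 X-7.07 Y-7.07 E0.3818
G1 X0.00 Y-10.00 E0.7636
G1 X1.29 Y-9.46 E0.8334
G1 X-0.30 Y-8.80 E0.9193
G1 X-2.50 Y-3.50 E1.2056
G1 X-0.30 Y1.80 E1.4919
G1 X5.00 Y4.00 E1.7782
G1 X9.04 Y2.33 E1.9963
G1 X7.31 Y6.50 E2.2215
G1 X1.50 Y6.50 E2.5114
G1 X1.50 Y9.38 E2.6550
G1 X0.00 Y10.00 E2.7360
G1 X-7.07 Y7.07 E3.1178
G1 X-10.00 Y0.00 E3.4996

At z = 3.75 mm: the r=10 cylinder gives a regular 8-gon of circumradius 10 (constant along its height); the cube at (-0.5, 14.5) is present — its section is the full 4.5×13.5 rectangle; the r=7.5 cylinder at (5, -3.5) gives a regular 8-gon of circumradius 7.5 (constant along its height); the cube at (1.5, 6.5) is present — its section is the full 26.5×29.5 rectangle; Subtracting the remaining from the first: starting from the r=10 cylinder, the 4.5×13.5 cube at (-0.5, 14.5) misses the remaining region (no effect); the r=7.5 cylinder at (5, -3.5) partially overlaps it — only the 113.64 mm² overlap (of its 159.10 mm²) is removed, clipping the outline; the 26.5×29.5 cube at (1.5, 6.5) partially overlaps it — only the 9.68 mm² overlap (of its 781.75 mm²) is removed, clipping the outline — 1 connected region. The outline is a single polygon with 14 vertices. Extrusion per mm of travel: 0.8 × 0.15 / (π × 0.875²) = 0.049890. Accumulating E over each segment gives final E = 3.4996.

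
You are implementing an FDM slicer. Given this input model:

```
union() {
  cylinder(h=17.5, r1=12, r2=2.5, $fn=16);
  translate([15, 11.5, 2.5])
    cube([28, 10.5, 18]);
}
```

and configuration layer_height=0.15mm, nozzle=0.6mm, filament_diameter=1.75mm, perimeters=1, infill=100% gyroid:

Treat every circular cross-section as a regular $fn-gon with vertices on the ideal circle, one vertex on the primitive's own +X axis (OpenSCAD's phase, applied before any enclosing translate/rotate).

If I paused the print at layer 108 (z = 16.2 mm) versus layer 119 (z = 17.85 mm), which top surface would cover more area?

Layer 108 (z = 16.2): the cone: at t=0.926 of its height the radius interpolates to r₁+(r₂−r₁)t = 3.206, giving a regular 16-gon of that circumradius (area = (16/2)·3.206²·sin(360°/16) = 31.46 mm²); the 28×10.5 cube at (15, 11.5) contributes its full rectangle (area 294.00 mm²); Merging all regions: the 2 present regions are separate (no shared area or edge), so areas and boundary lengths simply add and each stays a separate island — area = 325.46 mm². So its area = 325.46 mm². Layer 119 (z = 17.85): the cone is not intersected at this z (z outside [0, 17.5]); the cube at (15, 11.5) (footprint 28×10.5) is included at this height (area 294.00 mm²); Taking the union: only the 28×10.5 cube at (15, 11.5) is present, so the union is just that shape — area = 294.00 mm². So its area = 294.00 mm². Layer 108 is larger (325.46 vs 294.00 mm²).

layer 108 (z = 16.2 mm)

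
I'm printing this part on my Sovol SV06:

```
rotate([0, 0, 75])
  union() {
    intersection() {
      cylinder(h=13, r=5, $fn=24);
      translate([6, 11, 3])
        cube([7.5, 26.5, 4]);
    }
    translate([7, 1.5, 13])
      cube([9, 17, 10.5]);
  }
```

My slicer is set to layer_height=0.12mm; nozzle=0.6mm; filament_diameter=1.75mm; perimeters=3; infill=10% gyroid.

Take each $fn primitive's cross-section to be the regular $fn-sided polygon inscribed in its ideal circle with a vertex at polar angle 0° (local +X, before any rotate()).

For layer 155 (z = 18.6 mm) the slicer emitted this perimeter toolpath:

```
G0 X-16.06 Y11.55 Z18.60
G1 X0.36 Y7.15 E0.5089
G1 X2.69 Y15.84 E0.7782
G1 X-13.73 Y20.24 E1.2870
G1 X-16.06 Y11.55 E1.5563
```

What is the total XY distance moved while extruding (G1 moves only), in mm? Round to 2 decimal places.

51.99 mm

Sum the Euclidean lengths of each G1 segment: total = 51.99 mm.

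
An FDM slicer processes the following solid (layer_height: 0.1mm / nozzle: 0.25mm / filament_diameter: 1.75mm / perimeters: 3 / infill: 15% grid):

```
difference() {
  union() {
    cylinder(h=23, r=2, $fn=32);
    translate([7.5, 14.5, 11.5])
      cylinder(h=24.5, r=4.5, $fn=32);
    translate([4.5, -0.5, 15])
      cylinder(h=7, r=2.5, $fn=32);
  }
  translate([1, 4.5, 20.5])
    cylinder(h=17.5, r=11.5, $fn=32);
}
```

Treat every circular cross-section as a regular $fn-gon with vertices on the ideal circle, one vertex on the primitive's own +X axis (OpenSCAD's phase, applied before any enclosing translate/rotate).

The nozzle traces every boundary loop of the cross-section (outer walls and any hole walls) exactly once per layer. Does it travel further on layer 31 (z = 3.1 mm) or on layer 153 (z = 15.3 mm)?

layer 153 (z = 15.3 mm)

Layer 31 (z = 3.1): the cylinder: section is a regular 32-gon, circumradius r=2 (perimeter = 2·32·2.000·sin(180°/32) = 12.55 mm); the cylinder at (7.5, 14.5) is not intersected at this z (z outside [11.5, 36]); the cylinder at (4.5, -0.5) is absent (z outside [15, 22]); Merging all regions: only the r=2 cylinder is present, so the union is just that shape — boundary = 12.55 mm; the cylinder at (1, 4.5) does not reach this height (z outside [20.5, 38]); After the difference (first − rest): none of the subtracted shapes is present at this height, so that combined region is unchanged — boundary = 12.55 mm. So its perimeter = 12.55 mm. Layer 153 (z = 15.3): the cylinder: section is a regular 32-gon, circumradius r=2 (perimeter = 2·32·2.000·sin(180°/32) = 12.55 mm); the r=4.5 cylinder at (7.5, 14.5) contributes a regular 32-gon of circumradius 4.5 (perimeter = 2·32·4.500·sin(180°/32) = 28.23 mm); the r=2.5 cylinder at (4.5, -0.5) gives a regular 32-gon of circumradius 2.5 (constant along its height) (perimeter = 2·32·2.500·sin(180°/32) = 15.68 mm); Combining (union): the 3 present regions are separate (no shared area or edge), so areas and boundary lengths simply add and each stays a separate island — boundary = 56.46 mm; the cylinder at (1, 4.5) does not reach this height (z outside [20.5, 38]); Taking the first minus the rest: none of the subtracted shapes is present at this height, so the result so far is unchanged — boundary = 56.46 mm. So its perimeter = 56.46 mm. Layer 153 is larger (56.46 vs 12.55 mm).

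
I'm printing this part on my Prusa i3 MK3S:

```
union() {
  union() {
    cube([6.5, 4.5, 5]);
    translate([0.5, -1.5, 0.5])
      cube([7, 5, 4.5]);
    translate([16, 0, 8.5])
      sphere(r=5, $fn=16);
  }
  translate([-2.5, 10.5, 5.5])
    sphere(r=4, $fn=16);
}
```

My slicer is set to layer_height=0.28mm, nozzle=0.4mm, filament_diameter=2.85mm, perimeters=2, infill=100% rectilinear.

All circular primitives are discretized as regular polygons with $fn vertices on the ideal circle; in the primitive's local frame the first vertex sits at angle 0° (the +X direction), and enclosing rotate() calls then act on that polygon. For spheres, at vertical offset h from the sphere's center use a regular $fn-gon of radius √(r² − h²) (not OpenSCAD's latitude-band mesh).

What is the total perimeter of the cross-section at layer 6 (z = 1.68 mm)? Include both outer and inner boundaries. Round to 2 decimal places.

At z = 1.68 mm: the 6.5×4.5 cube contributes its full rectangle (perimeter 22.00 mm); the cube at (0.5, -1.5) (footprint 7×5) is included at this height (perimeter 24.00 mm); the sphere at (16, 0) is absent (|z−center|=6.820 > r=5); Taking the union: the regions partially overlap (shared area 21.00 mm²), so the edge portions inside another operand are dropped and the merged outline is re-measured after clipping — boundary = 27.00 mm; the r=4 sphere at (-2.5, 10.5) slices to a regular 16-gon of circumradius 1.186 (√(r²−h²) with h=3.82 from center) (perimeter = 2·16·1.186·sin(180°/16) = 7.41 mm); Combining (union): the 2 present regions are separate (no shared area or edge), so areas and boundary lengths simply add and each stays a separate island — boundary = 34.41 mm. Overall, the cross-section has 2 separate islands. Total boundary length (outer) = 34.41 mm.

34.41 mm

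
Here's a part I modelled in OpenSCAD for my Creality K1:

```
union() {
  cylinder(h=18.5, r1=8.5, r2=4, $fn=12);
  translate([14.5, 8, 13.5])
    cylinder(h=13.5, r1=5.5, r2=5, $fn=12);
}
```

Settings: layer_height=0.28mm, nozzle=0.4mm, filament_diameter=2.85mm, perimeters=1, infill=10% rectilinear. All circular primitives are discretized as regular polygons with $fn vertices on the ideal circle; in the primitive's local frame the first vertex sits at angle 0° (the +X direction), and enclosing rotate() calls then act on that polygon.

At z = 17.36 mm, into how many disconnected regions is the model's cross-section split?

At z = 17.36 mm: the cone (r1=8.5→r2=4) has section circumradius 4.277 here — a regular 12-gon; the cone at (14.5, 8) contributes a regular 12-gon of circumradius 5.357 (interpolated between r1=5.5 and r2=5 at t=0.286); Taking the union: the 2 present regions are separate (no shared area or edge), so areas and boundary lengths simply add and each stays a separate island — 2 connected regions. The result has 2 disconnected regions.

2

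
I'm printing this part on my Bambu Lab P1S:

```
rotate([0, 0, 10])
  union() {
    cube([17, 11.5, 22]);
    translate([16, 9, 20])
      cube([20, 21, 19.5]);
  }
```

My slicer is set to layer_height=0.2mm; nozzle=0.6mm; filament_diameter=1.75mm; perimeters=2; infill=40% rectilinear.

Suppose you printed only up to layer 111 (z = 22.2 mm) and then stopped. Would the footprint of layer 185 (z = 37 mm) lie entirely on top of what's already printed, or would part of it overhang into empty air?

entirely on top

Compare the two slices. At z = 22.2: the cube is not intersected at this z (z outside [0, 22]); the cube at (16, 9) is present — its section is the full 20×21 rectangle (area 420.00 mm²); Taking the union: only the 20×21 cube at (16, 9) is present, so the union is just that shape — area = 420.00 mm²; (whole slice rotated 10° about Z — lengths, areas and connectivity unchanged). At z = 37: the cube does not reach this height (z outside [0, 22]); the cube at (16, 9) (footprint 20×21) is included at this height (area 420.00 mm²); Combining (union): only the 20×21 cube at (16, 9) is present, so the union is just that shape — area = 420.00 mm²; (rotated 10° about Z; rotation is an isometry so areas/perimeters/island counts are preserved). Checking containment: the cross-section at z = 37 is a subset of the cross-section at z = 22.2.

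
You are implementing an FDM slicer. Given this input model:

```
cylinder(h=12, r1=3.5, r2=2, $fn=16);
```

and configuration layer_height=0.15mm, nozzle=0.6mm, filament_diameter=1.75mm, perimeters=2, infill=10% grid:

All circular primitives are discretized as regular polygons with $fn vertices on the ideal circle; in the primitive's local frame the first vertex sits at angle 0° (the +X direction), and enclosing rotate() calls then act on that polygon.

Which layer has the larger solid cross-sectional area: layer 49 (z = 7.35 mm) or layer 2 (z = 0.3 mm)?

Layer 49 (z = 7.35): the cone: at t=0.612 of its height the radius interpolates to r₁+(r₂−r₁)t = 2.581, giving a regular 16-gon of that circumradius (area = (16/2)·2.581²·sin(360°/16) = 20.40 mm²). So its area = 20.40 mm². Layer 2 (z = 0.3): the cone (r1=3.5→r2=2) has section circumradius 3.462 here — a regular 16-gon (area = (16/2)·3.462²·sin(360°/16) = 36.70 mm²). So its area = 36.70 mm². Layer 2 is larger (36.70 vs 20.40 mm²).

layer 2 (z = 0.3 mm)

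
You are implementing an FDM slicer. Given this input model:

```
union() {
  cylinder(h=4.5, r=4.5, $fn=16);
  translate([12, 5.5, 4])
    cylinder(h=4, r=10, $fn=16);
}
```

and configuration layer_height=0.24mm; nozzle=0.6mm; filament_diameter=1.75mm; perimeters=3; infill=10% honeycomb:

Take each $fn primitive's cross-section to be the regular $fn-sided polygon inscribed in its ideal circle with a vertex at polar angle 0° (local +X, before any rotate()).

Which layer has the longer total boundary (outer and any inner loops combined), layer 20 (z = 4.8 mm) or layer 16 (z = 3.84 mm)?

Layer 20 (z = 4.8): the cylinder is absent (z outside [0, 4.5]); the r=10 cylinder at (12, 5.5) contributes a regular 16-gon of circumradius 10 (perimeter = 2·16·10.000·sin(180°/16) = 62.43 mm); Taking the union: only the r=10 cylinder at (12, 5.5) is present, so the union is just that shape — boundary = 62.43 mm. So its perimeter = 62.43 mm. Layer 16 (z = 3.84): the r=4.5 cylinder contributes a regular 16-gon of circumradius 4.5 (perimeter = 2·16·4.500·sin(180°/16) = 28.09 mm); the cylinder at (12, 5.5) is absent (z outside [4, 8]); Taking the union: only the r=4.5 cylinder is present, so the union is just that shape — boundary = 28.09 mm. So its perimeter = 28.09 mm. Layer 20 is larger (62.43 vs 28.09 mm).

layer 20 (z = 4.8 mm)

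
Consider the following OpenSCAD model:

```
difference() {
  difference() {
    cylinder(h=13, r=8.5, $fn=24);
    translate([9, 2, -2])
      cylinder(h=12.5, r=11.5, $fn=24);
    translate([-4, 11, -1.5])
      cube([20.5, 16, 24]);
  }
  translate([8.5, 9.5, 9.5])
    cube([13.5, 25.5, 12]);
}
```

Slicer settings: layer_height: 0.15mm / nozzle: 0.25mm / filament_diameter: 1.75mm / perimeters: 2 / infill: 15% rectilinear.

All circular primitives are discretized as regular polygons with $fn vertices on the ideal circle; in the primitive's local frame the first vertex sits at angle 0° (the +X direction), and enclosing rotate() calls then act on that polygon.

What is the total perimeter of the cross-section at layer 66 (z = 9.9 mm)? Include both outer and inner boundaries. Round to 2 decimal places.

48.07 mm

At z = 9.9 mm: the cylinder: section is a regular 24-gon, circumradius r=8.5 (perimeter = 2·24·8.500·sin(180°/24) = 53.25 mm); the r=11.5 cylinder at (9, 2) contributes a regular 24-gon of circumradius 11.5 (perimeter = 2·24·11.500·sin(180°/24) = 72.05 mm); the 20.5×16 cube at (-4, 11) contributes its full rectangle (perimeter 73.00 mm); Subtracting the remaining from the first: starting from the r=8.5 cylinder, the r=11.5 cylinder at (9, 2) partially overlaps it — only the 130.34 mm² overlap (of its 410.75 mm²) is removed, clipping the outline; the 20.5×16 cube at (-4, 11) misses the remaining region (no effect) — boundary = 48.07 mm; the 13.5×25.5 cube at (8.5, 9.5) contributes its full rectangle (perimeter 78.00 mm); Subtracting the remaining from the first: starting from that combined region, the 13.5×25.5 cube at (8.5, 9.5) misses the remaining region (no effect) — boundary = 48.07 mm. Overall, the cross-section is a single solid region. Total boundary length (outer) = 48.07 mm.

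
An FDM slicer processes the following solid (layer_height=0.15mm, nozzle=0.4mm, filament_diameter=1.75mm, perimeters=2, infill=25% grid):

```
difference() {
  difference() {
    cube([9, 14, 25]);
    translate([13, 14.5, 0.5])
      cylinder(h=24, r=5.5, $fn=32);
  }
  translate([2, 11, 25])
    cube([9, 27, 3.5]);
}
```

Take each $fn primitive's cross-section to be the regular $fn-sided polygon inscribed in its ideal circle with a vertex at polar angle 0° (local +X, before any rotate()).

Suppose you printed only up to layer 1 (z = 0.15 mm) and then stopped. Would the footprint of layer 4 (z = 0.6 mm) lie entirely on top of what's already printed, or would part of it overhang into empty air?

entirely on top

Compare the two slices. At z = 0.15: the 9×14 cube contributes its full rectangle (area 126.00 mm²); the cylinder at (13, 14.5) is absent (z outside [0.5, 24.5]); Taking the first minus the rest: none of the subtracted shapes is present at this height, so the 9×14 cube is unchanged — area = 126.00 mm²; the cube at (2, 11) does not reach this height (z outside [25, 28.5]); Taking the first minus the rest: none of the subtracted shapes is present at this height, so that combined region is unchanged — area = 126.00 mm². At z = 0.6: the 9×14 cube contributes its full rectangle (area 126.00 mm²); the cylinder at (13, 14.5): section is a regular 32-gon, circumradius r=5.5 (area = (32/2)·5.500²·sin(360°/32) = 94.42 mm²); Subtracting the remaining from the first: starting from the 9×14 cube (126.00 mm²), the r=5.5 cylinder at (13, 14.5) partially overlaps it — only the 3.08 mm² overlap (of its 94.42 mm²) is removed, clipping the outline — area = 122.92 mm²; the cube at (2, 11) is absent (z outside [25, 28.5]); Taking the first minus the rest: none of the subtracted shapes is present at this height, so that combined region is unchanged — area = 122.92 mm². Checking containment: the cross-section at z = 0.6 is a subset of the cross-section at z = 0.15.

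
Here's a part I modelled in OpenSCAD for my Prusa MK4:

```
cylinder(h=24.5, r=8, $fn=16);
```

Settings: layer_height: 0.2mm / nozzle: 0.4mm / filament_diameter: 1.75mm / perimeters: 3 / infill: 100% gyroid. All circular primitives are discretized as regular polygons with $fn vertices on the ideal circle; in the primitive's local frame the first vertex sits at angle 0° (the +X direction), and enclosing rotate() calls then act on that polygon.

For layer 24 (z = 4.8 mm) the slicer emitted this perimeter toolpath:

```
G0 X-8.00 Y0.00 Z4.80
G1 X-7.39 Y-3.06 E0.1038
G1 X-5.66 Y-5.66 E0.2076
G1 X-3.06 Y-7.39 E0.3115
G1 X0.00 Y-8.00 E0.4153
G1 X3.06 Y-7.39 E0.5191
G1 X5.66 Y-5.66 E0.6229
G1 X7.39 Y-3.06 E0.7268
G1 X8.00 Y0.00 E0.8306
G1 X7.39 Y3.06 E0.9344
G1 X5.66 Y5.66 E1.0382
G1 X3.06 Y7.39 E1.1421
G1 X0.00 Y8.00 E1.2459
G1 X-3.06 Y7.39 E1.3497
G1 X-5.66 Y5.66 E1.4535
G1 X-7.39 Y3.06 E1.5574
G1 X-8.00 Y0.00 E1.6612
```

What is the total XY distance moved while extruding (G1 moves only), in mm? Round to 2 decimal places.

Sum the Euclidean lengths of each G1 segment: total = 49.95 mm.

49.95 mm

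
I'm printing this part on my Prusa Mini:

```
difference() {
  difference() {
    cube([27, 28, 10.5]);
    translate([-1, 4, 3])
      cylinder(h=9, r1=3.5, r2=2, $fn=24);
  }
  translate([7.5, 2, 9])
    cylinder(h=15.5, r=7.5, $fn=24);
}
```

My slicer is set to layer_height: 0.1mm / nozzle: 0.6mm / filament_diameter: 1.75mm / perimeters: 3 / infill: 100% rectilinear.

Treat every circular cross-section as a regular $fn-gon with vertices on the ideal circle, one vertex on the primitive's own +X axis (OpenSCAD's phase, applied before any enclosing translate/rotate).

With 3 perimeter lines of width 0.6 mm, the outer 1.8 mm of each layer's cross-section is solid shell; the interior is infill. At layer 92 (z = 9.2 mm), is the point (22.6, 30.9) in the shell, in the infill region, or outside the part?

At z = 9.2 mm: the cube is present — its section is the full 27×28 rectangle; the cone at (-1, 4) contributes a regular 24-gon of circumradius 2.467 (interpolated between r1=3.5 and r2=2 at t=0.689); After the difference (first − rest): starting from the 27×28 cube, the cone at (-1, 4) partially overlaps it — only the 4.68 mm² overlap (of its 18.90 mm²) is removed, clipping the outline — 1 connected region; the r=7.5 cylinder at (7.5, 2) contributes a regular 24-gon of circumradius 7.5; Taking the first minus the rest: starting from the result so far, the r=7.5 cylinder at (7.5, 2) partially overlaps it — only the 113.70 mm² overlap (of its 174.70 mm²) is removed, clipping the outline — 2 connected regions. Overall, the cross-section has 2 separate islands. The nearest boundary edge runs (0.00, 28.00)→(27.00, 28.00); distance from the point to it = 2.90 mm. The point is not inside any of the regions above, so it lies outside the cross-section (2.90 mm from the nearest boundary).

outside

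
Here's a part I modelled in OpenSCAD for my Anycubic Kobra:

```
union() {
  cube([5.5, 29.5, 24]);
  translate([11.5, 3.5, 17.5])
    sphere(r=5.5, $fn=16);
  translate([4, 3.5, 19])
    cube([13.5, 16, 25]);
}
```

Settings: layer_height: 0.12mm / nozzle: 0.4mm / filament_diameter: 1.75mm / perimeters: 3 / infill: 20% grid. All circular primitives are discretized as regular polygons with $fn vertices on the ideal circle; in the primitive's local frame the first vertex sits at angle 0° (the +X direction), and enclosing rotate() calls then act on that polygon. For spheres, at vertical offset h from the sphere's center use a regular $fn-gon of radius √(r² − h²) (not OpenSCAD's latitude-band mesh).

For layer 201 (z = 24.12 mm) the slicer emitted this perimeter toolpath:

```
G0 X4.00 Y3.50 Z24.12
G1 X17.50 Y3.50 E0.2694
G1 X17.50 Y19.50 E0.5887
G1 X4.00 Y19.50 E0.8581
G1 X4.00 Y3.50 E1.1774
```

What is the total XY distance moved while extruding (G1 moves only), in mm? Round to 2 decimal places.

59.00 mm

Sum the Euclidean lengths of each G1 segment: total = 59.00 mm.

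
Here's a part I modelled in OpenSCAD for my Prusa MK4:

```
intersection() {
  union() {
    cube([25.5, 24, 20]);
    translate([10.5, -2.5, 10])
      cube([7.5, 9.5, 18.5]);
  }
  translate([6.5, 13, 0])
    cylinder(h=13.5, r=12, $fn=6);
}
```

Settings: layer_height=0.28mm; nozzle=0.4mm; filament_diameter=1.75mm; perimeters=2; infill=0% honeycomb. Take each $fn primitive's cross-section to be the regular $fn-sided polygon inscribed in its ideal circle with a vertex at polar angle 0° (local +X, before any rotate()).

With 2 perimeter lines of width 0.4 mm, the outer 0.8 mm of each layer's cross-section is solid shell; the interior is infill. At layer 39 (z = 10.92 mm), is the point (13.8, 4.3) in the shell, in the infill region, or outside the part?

At z = 10.92 mm: the cube (footprint 25.5×24) is included at this height; the cube at (10.5, -2.5) is present — its section is the full 7.5×9.5 rectangle; Combining (union): the regions partially overlap (shared area 52.50 mm²), so overlapping operands fuse into one piece — 1 connected region; the cylinder at (6.5, 13): section is a regular 6-gon, circumradius r=12; After intersecting: the r=12 cylinder at (6.5, 13) partially overlaps the result so far; clipping to the common part keeps 321.73 mm² — 1 connected region. Overall, the cross-section is a single solid region. The nearest boundary edge runs (18.50, 13.00)→(12.50, 2.61); distance from the point to it = 0.28 mm. The point is not inside any of the regions above, so it lies outside the cross-section (0.28 mm from the nearest boundary).

outside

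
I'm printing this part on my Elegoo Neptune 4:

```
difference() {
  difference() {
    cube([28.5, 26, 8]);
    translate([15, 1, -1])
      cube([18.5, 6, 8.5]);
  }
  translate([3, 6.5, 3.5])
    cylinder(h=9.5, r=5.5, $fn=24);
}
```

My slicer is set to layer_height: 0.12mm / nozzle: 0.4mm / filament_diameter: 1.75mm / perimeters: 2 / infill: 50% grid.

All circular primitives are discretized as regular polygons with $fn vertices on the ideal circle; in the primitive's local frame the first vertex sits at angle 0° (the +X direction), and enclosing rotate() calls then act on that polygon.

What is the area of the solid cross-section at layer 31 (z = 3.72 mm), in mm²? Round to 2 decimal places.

At z = 3.72 mm: the cube (footprint 28.5×26) is included at this height (area 741.00 mm²); the cube at (15, 1) is present — its section is the full 18.5×6 rectangle (area 111.00 mm²); After the difference (first − rest): starting from the 28.5×26 cube (741.00 mm²), the 18.5×6 cube at (15, 1) partially overlaps it — only the 81.00 mm² overlap (of its 111.00 mm²) is removed, clipping the outline — area = 660.00 mm²; the cylinder at (3, 6.5): section is a regular 24-gon, circumradius r=5.5 (area = (24/2)·5.500²·sin(360°/24) = 93.95 mm²); Taking the first minus the rest: starting from that combined region (660.00 mm²), the r=5.5 cylinder at (3, 6.5) partially overlaps it — only the 78.07 mm² overlap (of its 93.95 mm²) is removed, clipping the outline — area = 581.93 mm². Overall, the cross-section is a single solid region. Net area = 581.93 mm².

581.93 mm²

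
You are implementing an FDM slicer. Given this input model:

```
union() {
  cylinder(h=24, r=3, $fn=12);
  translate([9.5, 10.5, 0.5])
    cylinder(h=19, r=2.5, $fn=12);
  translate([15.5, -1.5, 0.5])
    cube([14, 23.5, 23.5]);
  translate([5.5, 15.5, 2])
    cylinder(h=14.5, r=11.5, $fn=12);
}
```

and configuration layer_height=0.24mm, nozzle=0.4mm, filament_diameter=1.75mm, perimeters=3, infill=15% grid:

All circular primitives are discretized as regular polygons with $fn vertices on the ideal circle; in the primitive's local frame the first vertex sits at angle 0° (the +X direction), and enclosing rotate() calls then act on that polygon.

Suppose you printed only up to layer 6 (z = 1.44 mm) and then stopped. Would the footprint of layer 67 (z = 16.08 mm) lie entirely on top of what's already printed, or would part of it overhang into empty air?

part overhangs

Compare the two slices. At z = 1.44: the r=3 cylinder gives a regular 12-gon of circumradius 3 (constant along its height) (area = (12/2)·3.000²·sin(360°/12) = 27.00 mm²); the r=2.5 cylinder at (9.5, 10.5) gives a regular 12-gon of circumradius 2.5 (constant along its height) (area = (12/2)·2.500²·sin(360°/12) = 18.75 mm²); the cube at (15.5, -1.5) is present — its section is the full 14×23.5 rectangle (area 329.00 mm²); the cylinder at (5.5, 15.5) does not reach this height (z outside [2, 16.5]); Taking the union: the 3 present regions are separate (no shared area or edge), so areas and boundary lengths simply add and each stays a separate island — area = 374.75 mm². At z = 16.08: the r=3 cylinder contributes a regular 12-gon of circumradius 3 (area = (12/2)·3.000²·sin(360°/12) = 27.00 mm²); the cylinder at (9.5, 10.5): section is a regular 12-gon, circumradius r=2.5 (area = (12/2)·2.500²·sin(360°/12) = 18.75 mm²); the cube at (15.5, -1.5) is present — its section is the full 14×23.5 rectangle (area 329.00 mm²); the cylinder at (5.5, 15.5): section is a regular 12-gon, circumradius r=11.5 (area = (12/2)·11.500²·sin(360°/12) = 396.75 mm²); Merging all regions: the regions partially overlap — summed areas 771.50 mm² minus the doubly-counted overlap 27.15 mm² gives 744.35 mm² — area = 744.35 mm². Checking containment: at z = 16.08 the cross-section extends beyond the z = 1.44 cross-section by about 369.60 mm².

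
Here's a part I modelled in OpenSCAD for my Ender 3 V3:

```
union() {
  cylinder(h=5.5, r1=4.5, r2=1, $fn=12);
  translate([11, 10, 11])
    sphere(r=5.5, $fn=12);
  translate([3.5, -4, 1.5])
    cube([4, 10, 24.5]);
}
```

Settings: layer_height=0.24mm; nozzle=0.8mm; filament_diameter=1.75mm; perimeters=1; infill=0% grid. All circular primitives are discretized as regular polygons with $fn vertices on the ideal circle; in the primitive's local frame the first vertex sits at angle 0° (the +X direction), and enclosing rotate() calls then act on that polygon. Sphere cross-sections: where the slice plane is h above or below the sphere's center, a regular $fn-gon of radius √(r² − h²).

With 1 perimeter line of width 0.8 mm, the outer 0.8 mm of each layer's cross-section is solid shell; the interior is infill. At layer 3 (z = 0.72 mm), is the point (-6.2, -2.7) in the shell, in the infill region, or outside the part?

outside

At z = 0.72 mm: the cone contributes a regular 12-gon of circumradius 4.042 (interpolated between r1=4.5 and r2=1 at t=0.131); the sphere at (11, 10) is not intersected at this z (|z−center|=10.280 > r=5.5); the cube at (3.5, -4) is absent (z outside [1.5, 26]); Taking the union: only the cone is present, so the union is just that shape — 1 connected region. Overall, the cross-section is a single solid region. The nearest boundary edge runs (-4.04, 0.00)→(-3.50, -2.02); distance from the point to it = 2.78 mm. The point is not inside any of the regions above, so it lies outside the cross-section (2.78 mm from the nearest boundary).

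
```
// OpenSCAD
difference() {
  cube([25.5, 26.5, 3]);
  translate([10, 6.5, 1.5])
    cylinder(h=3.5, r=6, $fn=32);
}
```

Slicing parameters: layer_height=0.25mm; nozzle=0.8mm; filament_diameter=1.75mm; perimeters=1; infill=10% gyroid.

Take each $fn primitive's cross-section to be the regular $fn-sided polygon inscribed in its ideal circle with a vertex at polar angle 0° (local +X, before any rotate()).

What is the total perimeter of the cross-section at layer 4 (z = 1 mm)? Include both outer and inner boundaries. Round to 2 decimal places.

104.00 mm

At z = 1 mm: the 25.5×26.5 cube contributes its full rectangle (perimeter 104.00 mm); the cylinder at (10, 6.5) does not reach this height (z outside [1.5, 5]); Taking the first minus the rest: none of the subtracted shapes is present at this height, so the 25.5×26.5 cube is unchanged — boundary = 104.00 mm. Overall, the cross-section is a single solid region. Total boundary length (outer) = 104.00 mm.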